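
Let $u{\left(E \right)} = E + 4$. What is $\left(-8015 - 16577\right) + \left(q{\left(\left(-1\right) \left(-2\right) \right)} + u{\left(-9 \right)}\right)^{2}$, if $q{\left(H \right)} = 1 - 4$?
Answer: $-24528$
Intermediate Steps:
$u{\left(E \right)} = 4 + E$
$q{\left(H \right)} = -3$
$\left(-8015 - 16577\right) + \left(q{\left(\left(-1\right) \left(-2\right) \right)} + u{\left(-9 \right)}\right)^{2} = \left(-8015 - 16577\right) + \left(-3 + \left(4 - 9\right)\right)^{2} = \left(-8015 - 16577\right) + \left(-3 - 5\right)^{2} = -24592 + \left(-8\right)^{2} = -24592 + 64 = -24528$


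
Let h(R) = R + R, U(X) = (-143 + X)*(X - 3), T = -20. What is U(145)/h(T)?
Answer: -71/10 ≈ -7.1000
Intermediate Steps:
U(X) = (-143 + X)*(-3 + X)
h(R) = 2*R
U(145)/h(T) = (429 + 145² - 146*145)/((2*(-20))) = (429 + 21025 - 21170)/(-40) = 284*(-1/40) = -71/10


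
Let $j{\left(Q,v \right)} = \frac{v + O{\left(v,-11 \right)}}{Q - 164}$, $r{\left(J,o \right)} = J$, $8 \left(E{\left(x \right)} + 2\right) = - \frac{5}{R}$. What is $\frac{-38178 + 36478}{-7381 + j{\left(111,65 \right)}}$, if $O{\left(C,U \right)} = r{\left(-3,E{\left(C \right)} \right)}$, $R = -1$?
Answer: $\frac{1060}{4603} \approx 0.23028$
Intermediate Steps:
$E{\left(x \right)} = - \frac{11}{8}$ ($E{\left(x \right)} = -2 + \frac{\left(-5\right) \frac{1}{-1}}{8} = -2 + \frac{\left(-5\right) \left(-1\right)}{8} = -2 + \frac{1}{8} \cdot 5 = -2 + \frac{5}{8} = - \frac{11}{8}$)
$O{\left(C,U \right)} = -3$
$j{\left(Q,v \right)} = \frac{-3 + v}{-164 + Q}$ ($j{\left(Q,v \right)} = \frac{v - 3}{Q - 164} = \frac{-3 + v}{-164 + Q}$)
$\frac{-38178 + 36478}{-7381 + j{\left(111,65 \right)}} = \frac{-38178 + 36478}{-7381 + \frac{-3 + 65}{-164 + 111}} = - \frac{1700}{-7381 + \frac{1}{-53} \cdot 62} = - \frac{1700}{-7381 - \frac{62}{53}} = - \frac{1700}{- \frac{391255}{53}} = \left(-1700\right) \left(- \frac{53}{391255}\right) = \frac{1060}{4603}$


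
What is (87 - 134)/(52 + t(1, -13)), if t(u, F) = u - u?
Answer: -47/52 ≈ -0.90385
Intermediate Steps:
t(u, F) = 0
(87 - 134)/(52 + t(1, -13)) = (87 - 134)/(52 + 0) = -47/52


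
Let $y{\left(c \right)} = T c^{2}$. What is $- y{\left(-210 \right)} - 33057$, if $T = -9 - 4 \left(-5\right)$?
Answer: $-518157$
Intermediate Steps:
$T = 11$ ($T = -9 - -20 = -9 + 20 = 11$)
$y{\left(c \right)} = 11 c^{2}$
$- y{\left(-210 \right)} - 33057 = - 11 \left(-210\right)^{2} - 33057 = - 11 \cdot 44100 - 33057 = \left(-1\right) 485100 - 33057 = -485100 - 33057 = -518157$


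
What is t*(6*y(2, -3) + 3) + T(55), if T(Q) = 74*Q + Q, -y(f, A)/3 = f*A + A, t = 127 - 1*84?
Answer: 11220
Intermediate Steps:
t = 43 (t = 127 - 84 = 43)
y(f, A) = -3*A - 3*A*f (y(f, A) = -3*(f*A + A) = -3*(A*f + A) = -3*(A + A*f) = -3*A - 3*A*f)
T(Q) = 75*Q
t*(6*y(2, -3) + 3) + T(55) = 43*(6*(-3*(-3)*(1 + 2)) + 3) + 75*55 = 43*(6*(-3*(-3)*3) + 3) + 4125 = 43*(6*27 + 3) + 4125 = 43*(162 + 3) + 4125 = 43*165 + 4125 = 7095 + 4125 = 11220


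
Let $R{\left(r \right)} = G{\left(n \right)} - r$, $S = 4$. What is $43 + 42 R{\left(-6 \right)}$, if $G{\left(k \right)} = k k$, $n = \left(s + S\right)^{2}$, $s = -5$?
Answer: $337$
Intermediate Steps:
$n = 1$ ($n = \left(-5 + 4\right)^{2} = \left(-1\right)^{2} = 1$)
$G{\left(k \right)} = k^{2}$
$R{\left(r \right)} = 1 - r$ ($R{\left(r \right)} = 1^{2} - r = 1 - r$)
$43 + 42 R{\left(-6 \right)} = 43 + 42 \left(1 - -6\right) = 43 + 42 \left(1 + 6\right) = 43 + 42 \cdot 7 = 43 + 294 = 337$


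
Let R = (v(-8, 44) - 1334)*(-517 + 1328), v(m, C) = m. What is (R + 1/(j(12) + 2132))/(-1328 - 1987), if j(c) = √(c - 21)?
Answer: 4947076548614/15068110395 + I/5022703465 ≈ 328.31 + 1.991e-10*I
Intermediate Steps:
j(c) = √(-21 + c)
R = -1088362 (R = (-8 - 1334)*(-517 + 1328) = -1342*811 = -1088362)
(R + 1/(j(12) + 2132))/(-1328 - 1987) = (-1088362 + 1/(√(-21 + 12) + 2132))/(-1328 - 1987) = (-1088362 + 1/(√(-9) + 2132))/(-3315) = (-1088362 + 1/(3*I + 2132))*(-1/3315) = (-1088362 + 1/(2132 + 3*I))*(-1/3315) = (-1088362 + (2132 - 3*I)/4545433)*(-1/3315) = 1088362/3315 - (2132 - 3*I)/15068110395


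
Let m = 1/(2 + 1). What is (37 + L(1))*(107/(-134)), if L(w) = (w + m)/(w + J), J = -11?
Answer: -59171/2010 ≈ -29.438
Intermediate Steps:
m = ⅓ (m = 1/3 = ⅓ ≈ 0.33333)
L(w) = (⅓ + w)/(-11 + w) (L(w) = (w + ⅓)/(w - 11) = (⅓ + w)/(-11 + w))
(37 + L(1))*(107/(-134)) = (37 + (⅓ + 1)/(-11 + 1))*(107/(-134)) = (37 + (4/3)/(-10))*(107*(-1/134)) = (37 - ⅒*4/3)*(-107/134) = (37 - 2/15)*(-107/134) = (553/15)*(-107/134) = -59171/2010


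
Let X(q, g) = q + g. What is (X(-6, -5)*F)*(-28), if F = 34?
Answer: 10472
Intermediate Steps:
X(q, g) = g + q
(X(-6, -5)*F)*(-28) = ((-5 - 6)*34)*(-28) = -11*34*(-28) = -374*(-28) = 10472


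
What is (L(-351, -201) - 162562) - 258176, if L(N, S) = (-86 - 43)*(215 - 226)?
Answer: -419319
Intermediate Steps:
L(N, S) = 1419 (L(N, S) = -129*(-11) = 1419)
(L(-351, -201) - 162562) - 258176 = (1419 - 162562) - 258176 = -161143 - 258176 = -419319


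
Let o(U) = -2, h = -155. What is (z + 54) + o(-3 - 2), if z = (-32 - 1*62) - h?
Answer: 113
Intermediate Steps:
z = 61 (z = (-32 - 1*62) - 1*(-155) = (-32 - 62) + 155 = -94 + 155 = 61)
(z + 54) + o(-3 - 2) = (61 + 54) - 2 = 115 - 2 = 113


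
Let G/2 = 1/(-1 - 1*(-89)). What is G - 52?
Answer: -2287/44 ≈ -51.977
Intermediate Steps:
G = 1/44 (G = 2/(-1 - 1*(-89)) = 2/(-1 + 89) = 2/88 = 2*(1/88) = 1/44 ≈ 0.022727)
G - 52 = 1/44 - 52 = -2287/44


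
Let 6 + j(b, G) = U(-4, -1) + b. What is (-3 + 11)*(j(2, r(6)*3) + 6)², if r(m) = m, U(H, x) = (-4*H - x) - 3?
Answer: 2048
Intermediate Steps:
U(H, x) = -3 - x - 4*H (U(H, x) = (-x - 4*H) - 3 = -3 - x - 4*H)
j(b, G) = 8 + b (j(b, G) = -6 + ((-3 - 1*(-1) - 4*(-4)) + b) = -6 + ((-3 + 1 + 16) + b) = -6 + (14 + b) = 8 + b)
(-3 + 11)*(j(2, r(6)*3) + 6)² = (-3 + 11)*((8 + 2) + 6)² = 8*(10 + 6)² = 8*16² = 8*256 = 2048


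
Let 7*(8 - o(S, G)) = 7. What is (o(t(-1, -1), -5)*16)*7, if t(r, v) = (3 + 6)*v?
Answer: 784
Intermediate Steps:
t(r, v) = 9*v
o(S, G) = 7 (o(S, G) = 8 - ⅐*7 = 8 - 1 = 7)
(o(t(-1, -1), -5)*16)*7 = (7*16)*7 = 112*7 = 784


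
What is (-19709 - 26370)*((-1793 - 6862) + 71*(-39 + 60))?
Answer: 330109956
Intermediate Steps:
(-19709 - 26370)*((-1793 - 6862) + 71*(-39 + 60)) = -46079*(-8655 + 71*21) = -46079*(-8655 + 1491) = -46079*(-7164) = 330109956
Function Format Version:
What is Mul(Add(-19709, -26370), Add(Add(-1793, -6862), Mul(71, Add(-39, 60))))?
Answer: 330109956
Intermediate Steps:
Mul(Add(-19709, -26370), Add(Add(-1793, -6862), Mul(71, Add(-39, 60)))) = Mul(-46079, Add(-8655, Mul(71, 21))) = Mul(-46079, Add(-8655, 1491)) = Mul(-46079, -7164) = 330109956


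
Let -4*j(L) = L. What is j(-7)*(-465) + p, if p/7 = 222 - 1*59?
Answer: 1309/4 ≈ 327.25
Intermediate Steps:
j(L) = -L/4
p = 1141 (p = 7*(222 - 1*59) = 7*(222 - 59) = 7*163 = 1141)
j(-7)*(-465) + p = -1/4*(-7)*(-465) + 1141 = (7/4)*(-465) + 1141 = -3255/4 + 1141 = 1309/4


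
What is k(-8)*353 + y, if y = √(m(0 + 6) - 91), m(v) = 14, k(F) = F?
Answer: -2824 + I*√77 ≈ -2824.0 + 8.775*I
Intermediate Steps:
y = I*√77 (y = √(14 - 91) = √(-77) = I*√77 ≈ 8.775*I)
k(-8)*353 + y = -8*353 + I*√77 = -2824 + I*√77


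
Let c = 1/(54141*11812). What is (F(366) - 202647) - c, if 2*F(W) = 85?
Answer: -129568311289915/639513492 ≈ -2.0260e+5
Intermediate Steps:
F(W) = 85/2 (F(W) = (1/2)*85 = 85/2)
c = 1/639513492 (c = (1/54141)*(1/11812) = 1/639513492 ≈ 1.5637e-9)
(F(366) - 202647) - c = (85/2 - 202647) - 1*1/639513492 = -405209/2 - 1/639513492 = -129568311289915/639513492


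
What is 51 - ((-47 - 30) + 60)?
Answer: 68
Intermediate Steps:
51 - ((-47 - 30) + 60) = 51 - (-77 + 60) = 51 - 1*(-17) = 51 + 17 = 68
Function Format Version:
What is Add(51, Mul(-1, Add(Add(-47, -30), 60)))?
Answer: 68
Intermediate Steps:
Add(51, Mul(-1, Add(Add(-47, -30), 60))) = Add(51, Mul(-1, Add(-77, 60))) = Add(51, Mul(-1, -17)) = Add(51, 17) = 68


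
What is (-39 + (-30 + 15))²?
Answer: 2916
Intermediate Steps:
(-39 + (-30 + 15))² = (-39 - 15)² = (-54)² = 2916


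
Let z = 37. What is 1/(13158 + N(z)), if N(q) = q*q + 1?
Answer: 1/14528 ≈ 6.8833e-5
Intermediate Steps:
N(q) = 1 + q² (N(q) = q² + 1 = 1 + q²)
1/(13158 + N(z)) = 1/(13158 + (1 + 37²)) = 1/(13158 + (1 + 1369)) = 1/(13158 + 1370) = 1/14528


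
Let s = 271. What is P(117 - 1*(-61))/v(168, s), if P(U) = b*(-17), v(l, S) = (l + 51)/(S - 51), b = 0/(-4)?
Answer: 0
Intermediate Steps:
b = 0 (b = 0*(-1/4) = 0)
v(l, S) = (51 + l)/(-51 + S)
P(U) = 0 (P(U) = 0*(-17) = 0)
P(117 - 1*(-61))/v(168, s) = 0/(((51 + 168)/(-51 + 271))) = 0/((219/220)) = 0/(((1/220)*219)) = 0/(219/220) = 0*(220/219) = 0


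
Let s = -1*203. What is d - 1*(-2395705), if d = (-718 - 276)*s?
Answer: 2597487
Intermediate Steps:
s = -203
d = 201782 (d = (-718 - 276)*(-203) = -994*(-203) = 201782)
d - 1*(-2395705) = 201782 - 1*(-2395705) = 201782 + 2395705 = 2597487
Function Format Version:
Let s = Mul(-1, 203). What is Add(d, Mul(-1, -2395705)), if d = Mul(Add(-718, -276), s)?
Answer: 2597487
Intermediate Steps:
s = -203
d = 201782 (d = Mul(Add(-718, -276), -203) = Mul(-994, -203) = 201782)
Add(d, Mul(-1, -2395705)) = Add(201782, Mul(-1, -2395705)) = Add(201782, 2395705) = 2597487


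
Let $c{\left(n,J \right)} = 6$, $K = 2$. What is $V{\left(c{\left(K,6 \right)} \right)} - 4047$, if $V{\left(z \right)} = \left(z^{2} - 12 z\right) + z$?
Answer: $-4077$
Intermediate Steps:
$V{\left(z \right)} = z^{2} - 11 z$
$V{\left(c{\left(K,6 \right)} \right)} - 4047 = 6 \left(-11 + 6\right) - 4047 = 6 \left(-5\right) - 4047 = -30 - 4047 = -4077$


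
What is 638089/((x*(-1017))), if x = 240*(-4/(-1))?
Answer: -638089/976320 ≈ -0.65357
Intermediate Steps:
x = 960 (x = 240*(-4*(-1)) = 240*4 = 960)
638089/((x*(-1017))) = 638089/((960*(-1017))) = 638089/(-976320) = 638089*(-1/976320) = -638089/976320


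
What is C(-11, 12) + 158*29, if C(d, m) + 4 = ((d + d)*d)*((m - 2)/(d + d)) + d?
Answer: 4457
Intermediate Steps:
C(d, m) = -4 + d + d*(-2 + m) (C(d, m) = -4 + (((d + d)*d)*((m - 2)/(d + d)) + d) = -4 + (((2*d)*d)*((-2 + m)/((2*d))) + d) = -4 + ((2*d²)*((-2 + m)*(1/(2*d))) + d) = -4 + ((2*d²)*((-2 + m)/(2*d)) + d) = -4 + (d*(-2 + m) + d) = -4 + (d + d*(-2 + m)) = -4 + d + d*(-2 + m))
C(-11, 12) + 158*29 = (-4 - 1*(-11) - 11*12) + 158*29 = (-4 + 11 - 132) + 4582 = -125 + 4582 = 4457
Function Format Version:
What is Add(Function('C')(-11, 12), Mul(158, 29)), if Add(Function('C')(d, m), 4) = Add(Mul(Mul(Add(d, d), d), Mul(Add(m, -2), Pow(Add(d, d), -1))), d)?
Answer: 4457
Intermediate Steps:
Function('C')(d, m) = Add(-4, d, Mul(d, Add(-2, m))) (Function('C')(d, m) = Add(-4, Add(Mul(Mul(Add(d, d), d), Mul(Add(m, -2), Pow(Add(d, d), -1))), d)) = Add(-4, Add(Mul(Mul(Mul(2, d), d), Mul(Add(-2, m), Pow(Mul(2, d), -1))), d)) = Add(-4, Add(Mul(Mul(2, Pow(d, 2)), Mul(Add(-2, m), Mul(Rational(1, 2), Pow(d, -1)))), d)) = Add(-4, Add(Mul(Mul(2, Pow(d, 2)), Mul(Rational(1, 2), Pow(d, -1), Add(-2, m))), d)) = Add(-4, Add(Mul(d, Add(-2, m)), d)) = Add(-4, Add(d, Mul(d, Add(-2, m)))) = Add(-4, d, Mul(d, Add(-2, m))))
Add(Function('C')(-11, 12), Mul(158, 29)) = Add(Add(-4, Mul(-1, -11), Mul(-11, 12)), Mul(158, 29)) = Add(Add(-4, 11, -132), 4582) = Add(-125, 4582) = 4457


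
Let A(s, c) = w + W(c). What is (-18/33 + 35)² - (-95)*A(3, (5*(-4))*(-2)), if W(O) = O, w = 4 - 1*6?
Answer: 580451/121 ≈ 4797.1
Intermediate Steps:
w = -2 (w = 4 - 6 = -2)
A(s, c) = -2 + c
(-18/33 + 35)² - (-95)*A(3, (5*(-4))*(-2)) = (-18/33 + 35)² - (-95)*(-2 + (5*(-4))*(-2)) = (-18*1/33 + 35)² - (-95)*(-2 - 20*(-2)) = (-6/11 + 35)² - (-95)*(-2 + 40) = (379/11)² - (-95)*38 = 143641/121 - 1*(-3610) = 143641/121 + 3610 = 580451/121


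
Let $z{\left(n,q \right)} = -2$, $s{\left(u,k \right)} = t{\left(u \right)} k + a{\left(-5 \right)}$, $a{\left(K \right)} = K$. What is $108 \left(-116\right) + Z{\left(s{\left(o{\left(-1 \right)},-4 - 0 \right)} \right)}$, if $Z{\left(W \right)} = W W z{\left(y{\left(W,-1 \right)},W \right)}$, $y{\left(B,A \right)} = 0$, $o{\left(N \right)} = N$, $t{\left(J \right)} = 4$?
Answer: $-13410$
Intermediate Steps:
$s{\left(u,k \right)} = -5 + 4 k$ ($s{\left(u,k \right)} = 4 k - 5 = -5 + 4 k$)
$Z{\left(W \right)} = - 2 W^{2}$ ($Z{\left(W \right)} = W W \left(-2\right) = W^{2} \left(-2\right) = - 2 W^{2}$)
$108 \left(-116\right) + Z{\left(s{\left(o{\left(-1 \right)},-4 - 0 \right)} \right)} = 108 \left(-116\right) - 2 \left(-5 + 4 \left(-4 - 0\right)\right)^{2} = -12528 - 2 \left(-5 + 4 \left(-4 + 0\right)\right)^{2} = -12528 - 2 \left(-5 + 4 \left(-4\right)\right)^{2} = -12528 - 2 \left(-5 - 16\right)^{2} = -12528 - 2 \left(-21\right)^{2} = -12528 - 882 = -13410$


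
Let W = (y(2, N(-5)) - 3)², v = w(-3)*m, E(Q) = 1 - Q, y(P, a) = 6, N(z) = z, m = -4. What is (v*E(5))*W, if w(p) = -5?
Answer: -720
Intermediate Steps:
v = 20 (v = -5*(-4) = 20)
W = 9 (W = (6 - 3)² = 3² = 9)
(v*E(5))*W = (20*(1 - 1*5))*9 = (20*(1 - 5))*9 = (20*(-4))*9 = -80*9 = -720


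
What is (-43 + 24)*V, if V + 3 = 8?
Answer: -95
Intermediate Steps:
V = 5 (V = -3 + 8 = 5)
(-43 + 24)*V = (-43 + 24)*5 = -19*5 = -95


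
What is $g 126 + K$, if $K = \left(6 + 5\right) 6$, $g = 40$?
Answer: $5106$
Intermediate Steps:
$K = 66$ ($K = 11 \cdot 6 = 66$)
$g 126 + K = 40 \cdot 126 + 66 = 5040 + 66 = 5106$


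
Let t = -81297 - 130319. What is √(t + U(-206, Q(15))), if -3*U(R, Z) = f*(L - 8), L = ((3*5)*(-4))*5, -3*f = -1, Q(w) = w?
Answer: 2*I*√476059/3 ≈ 459.98*I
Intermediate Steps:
t = -211616
f = ⅓ (f = -⅓*(-1) = ⅓ ≈ 0.33333)
L = -300 (L = (15*(-4))*5 = -60*5 = -300)
U(R, Z) = 308/9 (U(R, Z) = -(-300 - 8)/9 = -(-308)/9 = -⅓*(-308/3) = 308/9)
√(t + U(-206, Q(15))) = √(-211616 + 308/9) = √(-1904236/9) = 2*I*√476059/3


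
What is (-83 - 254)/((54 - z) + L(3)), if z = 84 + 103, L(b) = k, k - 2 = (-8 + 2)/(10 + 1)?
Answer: 3707/1447 ≈ 2.5619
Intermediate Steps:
k = 16/11 (k = 2 + (-8 + 2)/(10 + 1) = 2 - 6/11 = 16/11 ≈ 1.4545)
L(b) = 16/11
z = 187
(-83 - 254)/((54 - z) + L(3)) = (-83 - 254)/((54 - 1*187) + 16/11) = -337/((54 - 187) + 16/11) = -337/(-133 + 16/11) = -337/(-1447/11) = -337*(-11/1447) = 3707/1447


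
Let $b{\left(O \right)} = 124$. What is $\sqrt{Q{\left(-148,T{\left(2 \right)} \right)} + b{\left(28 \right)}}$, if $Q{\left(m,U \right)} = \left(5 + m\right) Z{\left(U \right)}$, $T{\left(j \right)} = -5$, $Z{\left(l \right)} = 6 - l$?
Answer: $3 i \sqrt{161} \approx 38.066 i$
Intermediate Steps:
$Q{\left(m,U \right)} = \left(5 + m\right) \left(6 - U\right)$
$\sqrt{Q{\left(-148,T{\left(2 \right)} \right)} + b{\left(28 \right)}} = \sqrt{- \left(-6 - 5\right) \left(5 - 148\right) + 124} = \sqrt{\left(-1\right) \left(-11\right) \left(-143\right) + 124} = \sqrt{-1573 + 124} = \sqrt{-1449} = 3 i \sqrt{161}$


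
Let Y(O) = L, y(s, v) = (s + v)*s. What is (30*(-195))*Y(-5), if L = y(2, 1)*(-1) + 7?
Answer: -5850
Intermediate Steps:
y(s, v) = s*(s + v)
L = 1 (L = (2*(2 + 1))*(-1) + 7 = (2*3)*(-1) + 7 = 6*(-1) + 7 = -6 + 7 = 1)
Y(O) = 1
(30*(-195))*Y(-5) = (30*(-195))*1 = -5850*1 = -5850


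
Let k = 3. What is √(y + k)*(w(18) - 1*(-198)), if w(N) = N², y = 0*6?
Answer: 522*√3 ≈ 904.13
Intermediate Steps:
y = 0
√(y + k)*(w(18) - 1*(-198)) = √(0 + 3)*(18² - 1*(-198)) = √3*(324 + 198) = √3*522 = 522*√3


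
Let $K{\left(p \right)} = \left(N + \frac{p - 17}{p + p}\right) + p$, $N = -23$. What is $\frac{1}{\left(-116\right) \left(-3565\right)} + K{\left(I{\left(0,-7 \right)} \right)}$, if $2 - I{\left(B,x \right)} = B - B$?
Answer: $- \frac{5117557}{206770} \approx -24.75$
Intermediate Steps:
$I{\left(B,x \right)} = 2$ ($I{\left(B,x \right)} = 2 - \left(B - B\right) = 2 - 0 = 2 + 0 = 2$)
$K{\left(p \right)} = -23 + p + \frac{-17 + p}{2 p}$ ($K{\left(p \right)} = \left(-23 + \frac{p - 17}{p + p}\right) + p = \left(-23 + \frac{-17 + p}{2 p}\right) + p = -23 + p + \frac{-17 + p}{2 p}$)
$\frac{1}{\left(-116\right) \left(-3565\right)} + K{\left(I{\left(0,-7 \right)} \right)} = \frac{1}{\left(-116\right) \left(-3565\right)} - \left(\frac{41}{2} + \frac{17}{4}\right) = \left(- \frac{1}{116}\right) \left(- \frac{1}{3565}\right) - \frac{99}{4} = \frac{1}{413540} - \frac{99}{4} = - \frac{5117557}{206770}$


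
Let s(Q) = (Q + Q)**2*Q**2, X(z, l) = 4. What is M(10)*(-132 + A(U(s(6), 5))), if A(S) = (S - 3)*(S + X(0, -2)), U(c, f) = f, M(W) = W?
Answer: -1140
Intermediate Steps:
s(Q) = 4*Q**4 (s(Q) = (2*Q)**2*Q**2 = (4*Q**2)*Q**2 = 4*Q**4)
A(S) = (-3 + S)*(4 + S) (A(S) = (S - 3)*(S + 4) = (-3 + S)*(4 + S))
M(10)*(-132 + A(U(s(6), 5))) = 10*(-132 + (-12 + 5 + 5**2)) = 10*(-132 + (-12 + 5 + 25)) = 10*(-132 + 18) = 10*(-114) = -1140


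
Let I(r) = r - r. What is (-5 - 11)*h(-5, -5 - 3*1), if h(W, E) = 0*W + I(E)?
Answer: 0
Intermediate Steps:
I(r) = 0
h(W, E) = 0 (h(W, E) = 0*W + 0 = 0 + 0 = 0)
(-5 - 11)*h(-5, -5 - 3*1) = (-5 - 11)*0 = -16*0 = 0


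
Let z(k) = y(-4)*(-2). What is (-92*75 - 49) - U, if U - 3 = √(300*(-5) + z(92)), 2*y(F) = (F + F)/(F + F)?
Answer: -6952 - I*√1501 ≈ -6952.0 - 38.743*I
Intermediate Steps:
y(F) = ½ (y(F) = ((F + F)/(F + F))/2 = ((2*F)/((2*F)))/2 = ((2*F)*(1/(2*F)))/2 = (½)*1 = ½)
z(k) = -1 (z(k) = (½)*(-2) = -1)
U = 3 + I*√1501 (U = 3 + √(300*(-5) - 1) = 3 + √(-1500 - 1) = 3 + √(-1501) = 3 + I*√1501 ≈ 3.0 + 38.743*I)
(-92*75 - 49) - U = (-92*75 - 49) - (3 + I*√1501) = (-6900 - 49) + (-3 - I*√1501) = -6949 + (-3 - I*√1501) = -6952 - I*√1501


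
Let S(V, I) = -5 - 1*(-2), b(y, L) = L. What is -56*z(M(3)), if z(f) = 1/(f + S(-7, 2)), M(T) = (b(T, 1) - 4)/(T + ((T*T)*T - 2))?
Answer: 1568/87 ≈ 18.023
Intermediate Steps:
S(V, I) = -3 (S(V, I) = -5 + 2 = -3)
M(T) = -3/(-2 + T + T**3) (M(T) = (1 - 4)/(T + ((T*T)*T - 2)) = -3/(T + (T**2*T - 2)) = -3/(T + (T**3 - 2)) = -3/(T + (-2 + T**3)) = -3/(-2 + T + T**3))
z(f) = 1/(-3 + f) (z(f) = 1/(f - 3) = 1/(-3 + f))
-56*z(M(3)) = -56/(-3 - 3/(-2 + 3 + 3**3)) = -56/(-3 - 3/(-2 + 3 + 27)) = -56/(-3 - 3/28) = -56/(-87/28) = -56*(-28/87) = 1568/87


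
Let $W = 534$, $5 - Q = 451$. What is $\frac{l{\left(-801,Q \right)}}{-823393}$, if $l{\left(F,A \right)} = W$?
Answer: $- \frac{534}{823393} \approx -0.00064854$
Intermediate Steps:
$Q = -446$ ($Q = 5 - 451 = -446$)
$l{\left(F,A \right)} = 534$
$\frac{l{\left(-801,Q \right)}}{-823393} = \frac{534}{-823393} = 534 \left(- \frac{1}{823393}\right) = - \frac{534}{823393}$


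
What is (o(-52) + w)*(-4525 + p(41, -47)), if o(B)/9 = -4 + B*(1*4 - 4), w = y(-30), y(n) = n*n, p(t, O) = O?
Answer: -3950208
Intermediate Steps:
y(n) = n**2
w = 900 (w = (-30)**2 = 900)
o(B) = -36 (o(B) = 9*(-4 + B*(1*4 - 4)) = 9*(-4 + B*(4 - 4)) = 9*(-4 + B*0) = 9*(-4 + 0) = 9*(-4) = -36)
(o(-52) + w)*(-4525 + p(41, -47)) = (-36 + 900)*(-4525 - 47) = 864*(-4572) = -3950208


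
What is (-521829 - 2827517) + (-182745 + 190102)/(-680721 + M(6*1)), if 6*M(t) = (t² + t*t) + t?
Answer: -325703803475/97244 ≈ -3.3493e+6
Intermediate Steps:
M(t) = t²/3 + t/6 (M(t) = ((t² + t*t) + t)/6 = ((t² + t²) + t)/6 = (2*t² + t)/6 = (t + 2*t²)/6 = t²/3 + t/6)
(-521829 - 2827517) + (-182745 + 190102)/(-680721 + M(6*1)) = (-521829 - 2827517) + (-182745 + 190102)/(-680721 + (6*1)*(1 + 2*(6*1))/6) = -3349346 + 7357/(-680721 + (⅙)*6*(1 + 2*6)) = -3349346 + 7357/(-680721 + (⅙)*6*(1 + 12)) = -3349346 + 7357/(-680721 + (⅙)*6*13) = -3349346 + 7357/(-680721 + 13) = -3349346 + 7357/(-680708) = -3349346 + 7357*(-1/680708) = -3349346 - 1051/97244 = -325703803475/97244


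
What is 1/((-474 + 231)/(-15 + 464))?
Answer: -449/243 ≈ -1.8477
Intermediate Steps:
1/((-474 + 231)/(-15 + 464)) = 1/(-243/449) = -449/243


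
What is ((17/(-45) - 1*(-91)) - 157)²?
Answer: 8922169/2025 ≈ 4406.0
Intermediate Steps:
((17/(-45) - 1*(-91)) - 157)² = ((17*(-1/45) + 91) - 157)² = ((-17/45 + 91) - 157)² = (4078/45 - 157)² = (-2987/45)² = 8922169/2025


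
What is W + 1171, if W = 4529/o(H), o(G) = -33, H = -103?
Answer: 34114/33 ≈ 1033.8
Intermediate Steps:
W = -4529/33 (W = 4529/(-33) = 4529*(-1/33) = -4529/33 ≈ -137.24)
W + 1171 = -4529/33 + 1171 = 34114/33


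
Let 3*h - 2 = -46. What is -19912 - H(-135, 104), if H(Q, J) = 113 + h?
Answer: -60031/3 ≈ -20010.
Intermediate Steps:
h = -44/3 (h = ⅔ + (⅓)*(-46) = ⅔ - 46/3 = -44/3 ≈ -14.667)
H(Q, J) = 295/3 (H(Q, J) = 113 - 44/3 = 295/3)
-19912 - H(-135, 104) = -19912 - 1*295/3 = -19912 - 295/3 = -60031/3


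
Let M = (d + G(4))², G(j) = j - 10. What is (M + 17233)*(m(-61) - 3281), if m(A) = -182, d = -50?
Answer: -70537847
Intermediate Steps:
G(j) = -10 + j
M = 3136 (M = (-50 + (-10 + 4))² = (-50 - 6)² = (-56)² = 3136)
(M + 17233)*(m(-61) - 3281) = (3136 + 17233)*(-182 - 3281) = 20369*(-3463) = -70537847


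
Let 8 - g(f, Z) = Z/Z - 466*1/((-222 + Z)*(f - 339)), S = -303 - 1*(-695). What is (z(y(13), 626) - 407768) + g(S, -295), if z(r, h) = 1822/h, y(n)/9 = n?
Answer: -3497142700940/8576513 ≈ -4.0776e+5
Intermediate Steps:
y(n) = 9*n
S = 392 (S = -303 + 695 = 392)
g(f, Z) = 7 + 466/((-339 + f)*(-222 + Z)) (g(f, Z) = 8 - (Z/Z - 466*1/((-222 + Z)*(f - 339))) = 8 - (1 - 466*1/((-339 + f)*(-222 + Z))) = 8 - (1 - 466/((-339 + f)*(-222 + Z))) = 8 + (-1 + 466/((-339 + f)*(-222 + Z))) = 7 + 466/((-339 + f)*(-222 + Z)))
(z(y(13), 626) - 407768) + g(S, -295) = (1822/626 - 407768) + (527272 - 2373*(-295) - 1554*392 + 7*(-295)*392)/(75258 - 339*(-295) - 222*392 - 295*392) = (1822*(1/626) - 407768) + (527272 + 700035 - 609168 - 809480)/(75258 + 100005 - 87024 - 115640) = (911/313 - 407768) - 191341/(-27401) = -127630473/313 - 1/27401*(-191341) = -127630473/313 + 191341/27401 = -3497142700940/8576513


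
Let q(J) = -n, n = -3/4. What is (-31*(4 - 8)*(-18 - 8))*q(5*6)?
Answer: -2418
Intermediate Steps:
n = -¾ (n = -3*¼ = -¾ ≈ -0.75000)
q(J) = ¾ (q(J) = -1*(-¾) = ¾)
(-31*(4 - 8)*(-18 - 8))*q(5*6) = -31*(4 - 8)*(-18 - 8)*(¾) = -(-124)*(-26)*(¾) = -31*104*(¾) = -3224*¾ = -2418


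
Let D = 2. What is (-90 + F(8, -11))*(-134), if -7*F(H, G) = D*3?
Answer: 85224/7 ≈ 12175.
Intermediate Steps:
F(H, G) = -6/7 (F(H, G) = -2*3/7 = -⅐*6 = -6/7)
(-90 + F(8, -11))*(-134) = (-90 - 6/7)*(-134) = -636/7*(-134) = 85224/7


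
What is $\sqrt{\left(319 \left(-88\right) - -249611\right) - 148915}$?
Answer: $4 \sqrt{4539} \approx 269.49$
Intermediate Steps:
$\sqrt{\left(319 \left(-88\right) - -249611\right) - 148915} = \sqrt{\left(-28072 + 249611\right) - 148915} = \sqrt{221539 - 148915} = \sqrt{72624} = 4 \sqrt{4539}$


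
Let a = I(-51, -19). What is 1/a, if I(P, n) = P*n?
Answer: 1/969 ≈ 0.0010320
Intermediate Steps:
a = 969 (a = -51*(-19) = 969)
1/a = 1/969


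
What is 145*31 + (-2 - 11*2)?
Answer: 4471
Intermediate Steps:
145*31 + (-2 - 11*2) = 4495 + (-2 - 1*22) = 4495 + (-2 - 22) = 4495 - 24 = 4471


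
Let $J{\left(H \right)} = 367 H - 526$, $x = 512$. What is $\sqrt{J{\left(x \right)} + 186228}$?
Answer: $\sqrt{373606} \approx 611.23$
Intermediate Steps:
$J{\left(H \right)} = -526 + 367 H$
$\sqrt{J{\left(x \right)} + 186228} = \sqrt{\left(-526 + 367 \cdot 512\right) + 186228} = \sqrt{\left(-526 + 187904\right) + 186228} = \sqrt{187378 + 186228} = \sqrt{373606}$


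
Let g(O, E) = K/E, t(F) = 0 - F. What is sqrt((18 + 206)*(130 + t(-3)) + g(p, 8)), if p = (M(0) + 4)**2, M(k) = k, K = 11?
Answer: 3*sqrt(52966)/4 ≈ 172.61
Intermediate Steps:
p = 16 (p = (0 + 4)**2 = 4**2 = 16)
t(F) = -F
g(O, E) = 11/E
sqrt((18 + 206)*(130 + t(-3)) + g(p, 8)) = sqrt((18 + 206)*(130 - 1*(-3)) + 11/8) = sqrt(224*(130 + 3) + 11*(1/8)) = sqrt(224*133 + 11/8) = sqrt(29792 + 11/8) = sqrt(238347/8) = 3*sqrt(52966)/4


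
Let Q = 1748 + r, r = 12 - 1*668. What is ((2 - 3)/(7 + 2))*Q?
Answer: -364/3 ≈ -121.33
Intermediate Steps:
r = -656 (r = 12 - 668 = -656)
Q = 1092 (Q = 1748 - 656 = 1092)
((2 - 3)/(7 + 2))*Q = ((2 - 3)/(7 + 2))*1092 = -1/9*1092 = -1*⅑*1092 = -⅑*1092 = -364/3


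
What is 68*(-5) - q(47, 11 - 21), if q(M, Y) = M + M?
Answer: -434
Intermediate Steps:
q(M, Y) = 2*M
68*(-5) - q(47, 11 - 21) = 68*(-5) - 2*47 = -340 - 1*94 = -340 - 94 = -434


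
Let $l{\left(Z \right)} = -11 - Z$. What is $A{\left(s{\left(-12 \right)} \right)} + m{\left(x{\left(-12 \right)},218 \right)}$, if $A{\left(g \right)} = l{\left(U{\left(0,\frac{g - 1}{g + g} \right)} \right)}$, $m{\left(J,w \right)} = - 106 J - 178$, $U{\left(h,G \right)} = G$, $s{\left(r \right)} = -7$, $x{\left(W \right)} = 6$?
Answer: $- \frac{5779}{7} \approx -825.57$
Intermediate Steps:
$m{\left(J,w \right)} = -178 - 106 J$
$A{\left(g \right)} = -11 - \frac{-1 + g}{2 g}$ ($A{\left(g \right)} = -11 - \frac{g - 1}{g + g} = -11 - \frac{-1 + g}{2 g}$)
$A{\left(s{\left(-12 \right)} \right)} + m{\left(x{\left(-12 \right)},218 \right)} = \frac{1 - -161}{2 \left(-7\right)} - 814 = \frac{1}{2} \left(- \frac{1}{7}\right) \left(1 + 161\right) - 814 = \frac{1}{2} \left(- \frac{1}{7}\right) 162 - 814 = - \frac{81}{7} - 814 = - \frac{5779}{7}$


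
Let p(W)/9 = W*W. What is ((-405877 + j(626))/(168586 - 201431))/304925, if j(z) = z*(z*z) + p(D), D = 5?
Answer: -244908724/10015261625 ≈ -0.024454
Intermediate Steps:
p(W) = 9*W² (p(W) = 9*(W*W) = 9*W²)
j(z) = 225 + z³ (j(z) = z*(z*z) + 9*5² = z*z² + 9*25 = z³ + 225 = 225 + z³)
((-405877 + j(626))/(168586 - 201431))/304925 = ((-405877 + (225 + 626³))/(168586 - 201431))/304925 = ((-405877 + (225 + 245314376))/(-32845))*(1/304925) = ((-405877 + 245314601)*(-1/32845))*(1/304925) = (244908724*(-1/32845))*(1/304925) = -244908724/32845*1/304925 = -244908724/10015261625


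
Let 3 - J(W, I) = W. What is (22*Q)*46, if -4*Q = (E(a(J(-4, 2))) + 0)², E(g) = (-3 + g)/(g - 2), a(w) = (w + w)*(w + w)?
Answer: -9423997/37636 ≈ -250.40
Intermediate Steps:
J(W, I) = 3 - W
a(w) = 4*w² (a(w) = (2*w)*(2*w) = 4*w²)
E(g) = (-3 + g)/(-2 + g)
Q = -37249/150544 (Q = -((-3 + 4*(3 - 1*(-4))²)/(-2 + 4*(3 - 1*(-4))²) + 0)²/4 = -((-3 + 4*(3 + 4)²)/(-2 + 4*(3 + 4)²) + 0)²/4 = -((-3 + 4*7²)/(-2 + 4*7²) + 0)²/4 = -((-3 + 4*49)/(-2 + 4*49) + 0)²/4 = -((-3 + 196)/(-2 + 196) + 0)²/4 = -(193/194 + 0)²/4 = -(193/194)²/4 = -¼*37249/37636 = -37249/150544 ≈ -0.24743)
(22*Q)*46 = (22*(-37249/150544))*46 = -409739/75272*46 = -9423997/37636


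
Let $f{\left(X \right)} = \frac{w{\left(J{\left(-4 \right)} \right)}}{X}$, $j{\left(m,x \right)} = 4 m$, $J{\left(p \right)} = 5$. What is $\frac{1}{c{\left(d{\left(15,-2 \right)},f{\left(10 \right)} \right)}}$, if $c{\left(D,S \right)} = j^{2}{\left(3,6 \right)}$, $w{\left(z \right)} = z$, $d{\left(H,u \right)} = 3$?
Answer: $\frac{1}{144} \approx 0.0069444$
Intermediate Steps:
$f{\left(X \right)} = \frac{5}{X}$
$c{\left(D,S \right)} = 144$ ($c{\left(D,S \right)} = \left(4 \cdot 3\right)^{2} = 12^{2} = 144$)
$\frac{1}{c{\left(d{\left(15,-2 \right)},f{\left(10 \right)} \right)}} = \frac{1}{144}$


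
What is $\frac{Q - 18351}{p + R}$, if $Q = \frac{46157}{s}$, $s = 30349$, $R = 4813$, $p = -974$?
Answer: $- \frac{556888342}{116509811} \approx -4.7798$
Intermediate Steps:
$Q = \frac{46157}{30349} \approx 1.5209$
$\frac{Q - 18351}{p + R} = \frac{\frac{46157}{30349} - 18351}{-974 + 4813} = - \frac{556888342}{30349 \cdot 3839} = \left(- \frac{556888342}{30349}\right) \frac{1}{3839} = - \frac{556888342}{116509811}$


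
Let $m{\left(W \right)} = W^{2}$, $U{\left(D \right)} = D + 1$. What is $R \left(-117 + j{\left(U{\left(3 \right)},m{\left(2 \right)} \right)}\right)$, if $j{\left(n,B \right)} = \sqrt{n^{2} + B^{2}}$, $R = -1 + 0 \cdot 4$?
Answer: $117 - 4 \sqrt{2} \approx 111.34$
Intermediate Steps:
$U{\left(D \right)} = 1 + D$
$R = -1$ ($R = -1 + 0 = -1$)
$j{\left(n,B \right)} = \sqrt{B^{2} + n^{2}}$
$R \left(-117 + j{\left(U{\left(3 \right)},m{\left(2 \right)} \right)}\right) = - (-117 + \sqrt{\left(2^{2}\right)^{2} + \left(1 + 3\right)^{2}}) = - (-117 + \sqrt{4^{2} + 4^{2}}) = - (-117 + \sqrt{16 + 16}) = - (-117 + \sqrt{32}) = - (-117 + 4 \sqrt{2}) = 117 - 4 \sqrt{2}$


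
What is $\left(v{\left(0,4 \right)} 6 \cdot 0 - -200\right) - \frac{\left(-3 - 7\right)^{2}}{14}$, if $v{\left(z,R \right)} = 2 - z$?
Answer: $\frac{1350}{7} \approx 192.86$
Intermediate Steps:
$\left(v{\left(0,4 \right)} 6 \cdot 0 - -200\right) - \frac{\left(-3 - 7\right)^{2}}{14} = \left(\left(2 - 0\right) 6 \cdot 0 - -200\right) - \frac{\left(-3 - 7\right)^{2}}{14} = \left(\left(2 + 0\right) 6 \cdot 0 + 200\right) - \left(-10\right)^{2} \cdot \frac{1}{14} = \left(2 \cdot 6 \cdot 0 + 200\right) - 100 \cdot \frac{1}{14} = \left(12 \cdot 0 + 200\right) - \frac{50}{7} = \left(0 + 200\right) - \frac{50}{7} = 200 - \frac{50}{7} = \frac{1350}{7}$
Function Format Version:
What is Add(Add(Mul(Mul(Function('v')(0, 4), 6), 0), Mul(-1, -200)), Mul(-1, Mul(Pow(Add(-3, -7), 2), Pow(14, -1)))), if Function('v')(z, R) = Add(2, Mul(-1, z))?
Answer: Rational(1350, 7) ≈ 192.86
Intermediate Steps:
Add(Add(Mul(Mul(Function('v')(0, 4), 6), 0), Mul(-1, -200)), Mul(-1, Mul(Pow(Add(-3, -7), 2), Pow(14, -1)))) = Add(Add(Mul(Mul(Add(2, Mul(-1, 0)), 6), 0), Mul(-1, -200)), Mul(-1, Mul(Pow(Add(-3, -7), 2), Pow(14, -1)))) = Add(Add(Mul(Mul(Add(2, 0), 6), 0), 200), Mul(-1, Mul(Pow(-10, 2), Rational(1, 14)))) = Add(Add(Mul(Mul(2, 6), 0), 200), Mul(-1, Mul(100, Rational(1, 14)))) = Add(Add(Mul(12, 0), 200), Mul(-1, Rational(50, 7))) = Add(Add(0, 200), Rational(-50, 7)) = Add(200, Rational(-50, 7)) = Rational(1350, 7)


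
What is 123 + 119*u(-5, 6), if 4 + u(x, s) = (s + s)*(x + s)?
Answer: 1075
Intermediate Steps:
u(x, s) = -4 + 2*s*(s + x) (u(x, s) = -4 + (s + s)*(x + s) = -4 + (2*s)*(s + x) = -4 + 2*s*(s + x))
123 + 119*u(-5, 6) = 123 + 119*(-4 + 2*6² + 2*6*(-5)) = 123 + 119*(-4 + 2*36 - 60) = 123 + 119*(-4 + 72 - 60) = 123 + 119*8 = 123 + 952 = 1075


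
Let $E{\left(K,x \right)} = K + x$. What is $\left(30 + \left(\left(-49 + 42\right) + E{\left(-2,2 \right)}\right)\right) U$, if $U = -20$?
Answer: $-460$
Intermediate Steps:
$\left(30 + \left(\left(-49 + 42\right) + E{\left(-2,2 \right)}\right)\right) U = \left(30 + \left(\left(-49 + 42\right) + \left(-2 + 2\right)\right)\right) \left(-20\right) = \left(30 + \left(-7 + 0\right)\right) \left(-20\right) = \left(30 - 7\right) \left(-20\right) = 23 \left(-20\right) = -460$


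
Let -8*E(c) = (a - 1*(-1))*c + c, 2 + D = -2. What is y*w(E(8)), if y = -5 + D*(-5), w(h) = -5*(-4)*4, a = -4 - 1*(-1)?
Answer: 1200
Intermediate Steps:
D = -4 (D = -2 - 2 = -4)
a = -3 (a = -4 + 1 = -3)
E(c) = c/8 (E(c) = -((-3 - 1*(-1))*c + c)/8 = -((-3 + 1)*c + c)/8 = -(-2*c + c)/8 = -(-1)*c/8 = c/8)
w(h) = 80 (w(h) = 20*4 = 80)
y = 15 (y = -5 - 4*(-5) = -5 + 20 = 15)
y*w(E(8)) = 15*80 = 1200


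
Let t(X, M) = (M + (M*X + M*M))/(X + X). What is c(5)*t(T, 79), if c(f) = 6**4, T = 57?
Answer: 2337768/19 ≈ 1.2304e+5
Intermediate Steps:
c(f) = 1296
t(X, M) = (M + M**2 + M*X)/(2*X) (t(X, M) = (M + (M*X + M**2))/((2*X)) = (M + (M**2 + M*X))*(1/(2*X)) = (M + M**2 + M*X)*(1/(2*X)) = (M + M**2 + M*X)/(2*X))
c(5)*t(T, 79) = 1296*((1/2)*79*(1 + 79 + 57)/57) = 1296*((1/2)*79*(1/57)*137) = 1296*(10823/114) = 2337768/19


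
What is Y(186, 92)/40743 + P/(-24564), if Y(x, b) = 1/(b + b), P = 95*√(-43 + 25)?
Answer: 1/7496712 - 95*I*√2/8188 ≈ 1.3339e-7 - 0.016408*I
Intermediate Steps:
P = 285*I*√2 (P = 95*√(-18) = 95*(3*I*√2) = 285*I*√2 ≈ 403.05*I)
Y(x, b) = 1/(2*b)
Y(186, 92)/40743 + P/(-24564) = ((½)/92)/40743 + (285*I*√2)/(-24564) = ((½)*(1/92))*(1/40743) + (285*I*√2)*(-1/24564) = (1/184)*(1/40743) - 95*I*√2/8188 = 1/7496712 - 95*I*√2/8188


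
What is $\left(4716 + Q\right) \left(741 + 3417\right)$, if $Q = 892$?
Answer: $23318064$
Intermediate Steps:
$\left(4716 + Q\right) \left(741 + 3417\right) = \left(4716 + 892\right) \left(741 + 3417\right) = 5608 \cdot 4158 = 23318064$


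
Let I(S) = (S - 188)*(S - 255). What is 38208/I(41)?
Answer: 6368/5243 ≈ 1.2146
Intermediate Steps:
I(S) = (-255 + S)*(-188 + S) (I(S) = (-188 + S)*(-255 + S) = (-255 + S)*(-188 + S))
38208/I(41) = 38208/(47940 + 41**2 - 443*41) = 38208/(47940 + 1681 - 18163) = 38208/31458 = 38208*(1/31458) = 6368/5243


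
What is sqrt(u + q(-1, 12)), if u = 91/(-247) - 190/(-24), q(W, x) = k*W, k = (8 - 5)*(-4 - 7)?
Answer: 43*sqrt(285)/114 ≈ 6.3678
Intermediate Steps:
k = -33 (k = 3*(-11) = -33)
q(W, x) = -33*W
u = 1721/228 (u = 91*(-1/247) - 190*(-1/24) = -7/19 + 95/12 = 1721/228 ≈ 7.5482)
sqrt(u + q(-1, 12)) = sqrt(1721/228 - 33*(-1)) = sqrt(1721/228 + 33) = sqrt(9245/228) = 43*sqrt(285)/114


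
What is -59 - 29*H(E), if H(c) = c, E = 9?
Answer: -320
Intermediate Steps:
-59 - 29*H(E) = -59 - 29*9 = -59 - 261 = -320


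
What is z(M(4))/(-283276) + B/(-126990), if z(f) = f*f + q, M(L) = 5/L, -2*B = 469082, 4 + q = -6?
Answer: 531527262353/287785753920 ≈ 1.8470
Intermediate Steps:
q = -10 (q = -4 - 6 = -10)
B = -234541 (B = -½*469082 = -234541)
z(f) = -10 + f² (z(f) = f*f - 10 = f² - 10 = -10 + f²)
z(M(4))/(-283276) + B/(-126990) = (-10 + (5/4)²)/(-283276) - 234541/(-126990) = (-10 + (5*(¼))²)*(-1/283276) - 234541*(-1/126990) = (-10 + (5/4)²)*(-1/283276) + 234541/126990 = (-10 + 25/16)*(-1/283276) + 234541/126990 = -135/16*(-1/283276) + 234541/126990 = 135/4532416 + 234541/126990 = 531527262353/287785753920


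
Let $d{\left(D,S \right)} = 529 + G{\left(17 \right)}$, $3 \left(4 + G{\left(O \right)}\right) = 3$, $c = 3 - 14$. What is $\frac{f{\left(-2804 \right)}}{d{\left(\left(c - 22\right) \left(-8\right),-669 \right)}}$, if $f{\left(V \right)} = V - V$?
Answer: $0$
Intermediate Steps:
$c = -11$
$G{\left(O \right)} = -3$ ($G{\left(O \right)} = -4 + \frac{1}{3} \cdot 3 = -4 + 1 = -3$)
$d{\left(D,S \right)} = 526$ ($d{\left(D,S \right)} = 529 - 3 = 526$)
$f{\left(V \right)} = 0$
$\frac{f{\left(-2804 \right)}}{d{\left(\left(c - 22\right) \left(-8\right),-669 \right)}} = \frac{0}{526} = 0 \cdot \frac{1}{526} = 0$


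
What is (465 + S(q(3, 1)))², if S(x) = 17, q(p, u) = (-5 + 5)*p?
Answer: 232324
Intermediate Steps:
q(p, u) = 0 (q(p, u) = 0*p = 0)
(465 + S(q(3, 1)))² = (465 + 17)² = 482² = 232324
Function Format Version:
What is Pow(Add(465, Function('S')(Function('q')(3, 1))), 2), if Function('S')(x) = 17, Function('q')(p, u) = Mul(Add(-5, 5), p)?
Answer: 232324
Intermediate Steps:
Function('q')(p, u) = 0 (Function('q')(p, u) = Mul(0, p) = 0)
Pow(Add(465, Function('S')(Function('q')(3, 1))), 2) = Pow(Add(465, 17), 2) = Pow(482, 2) = 232324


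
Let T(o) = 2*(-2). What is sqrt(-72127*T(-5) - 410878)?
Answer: I*sqrt(122370) ≈ 349.81*I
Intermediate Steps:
T(o) = -4
sqrt(-72127*T(-5) - 410878) = sqrt(-72127*(-4) - 410878) = sqrt(288508 - 410878) = sqrt(-122370) = I*sqrt(122370)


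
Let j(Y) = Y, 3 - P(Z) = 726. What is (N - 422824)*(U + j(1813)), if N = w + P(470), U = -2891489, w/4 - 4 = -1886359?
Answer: 23027732684692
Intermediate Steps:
w = -7545420 (w = 16 + 4*(-1886359) = 16 - 7545436 = -7545420)
P(Z) = -723 (P(Z) = 3 - 1*726 = 3 - 726 = -723)
N = -7546143 (N = -7545420 - 723 = -7546143)
(N - 422824)*(U + j(1813)) = (-7546143 - 422824)*(-2891489 + 1813) = -7968967*(-2889676) = 23027732684692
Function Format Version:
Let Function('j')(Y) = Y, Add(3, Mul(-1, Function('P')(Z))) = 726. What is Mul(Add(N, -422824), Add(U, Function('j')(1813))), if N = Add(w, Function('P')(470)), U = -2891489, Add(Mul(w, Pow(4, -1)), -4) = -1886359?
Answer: 23027732684692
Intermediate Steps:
w = -7545420 (w = Add(16, Mul(4, -1886359)) = Add(16, -7545436) = -7545420)
Function('P')(Z) = -723 (Function('P')(Z) = Add(3, Mul(-1, 726)) = Add(3, -726) = -723)
N = -7546143 (N = Add(-7545420, -723) = -7546143)
Mul(Add(N, -422824), Add(U, Function('j')(1813))) = Mul(Add(-7546143, -422824), Add(-2891489, 1813)) = Mul(-7968967, -2889676) = 23027732684692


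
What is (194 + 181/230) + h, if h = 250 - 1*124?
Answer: 73781/230 ≈ 320.79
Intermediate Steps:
h = 126 (h = 250 - 124 = 126)
(194 + 181/230) + h = (194 + 181/230) + 126 = 44801/230 + 126 = 73781/230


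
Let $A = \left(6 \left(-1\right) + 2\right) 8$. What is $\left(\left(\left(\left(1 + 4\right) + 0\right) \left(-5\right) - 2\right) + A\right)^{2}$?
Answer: $3481$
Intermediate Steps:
$A = -32$ ($A = \left(-6 + 2\right) 8 = \left(-4\right) 8 = -32$)
$\left(\left(\left(\left(1 + 4\right) + 0\right) \left(-5\right) - 2\right) + A\right)^{2} = \left(\left(\left(\left(1 + 4\right) + 0\right) \left(-5\right) - 2\right) - 32\right)^{2} = \left(\left(\left(5 + 0\right) \left(-5\right) - 2\right) - 32\right)^{2} = \left(\left(5 \left(-5\right) - 2\right) - 32\right)^{2} = \left(\left(-25 - 2\right) - 32\right)^{2} = \left(-27 - 32\right)^{2} = \left(-59\right)^{2} = 3481$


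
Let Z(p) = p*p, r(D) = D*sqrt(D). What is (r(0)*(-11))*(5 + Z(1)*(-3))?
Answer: 0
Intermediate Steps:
r(D) = D**(3/2)
Z(p) = p**2
(r(0)*(-11))*(5 + Z(1)*(-3)) = (0**(3/2)*(-11))*(5 + 1**2*(-3)) = (0*(-11))*(5 + 1*(-3)) = 0*(5 - 3) = 0*2 = 0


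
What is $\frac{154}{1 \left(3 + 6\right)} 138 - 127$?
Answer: $\frac{6703}{3} \approx 2234.3$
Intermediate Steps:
$\frac{154}{1 \left(3 + 6\right)} 138 - 127 = \frac{154}{1 \cdot 9} \cdot 138 - 127 = \frac{154}{9} \cdot 138 - 127 = \frac{7084}{3} - 127 = \frac{6703}{3}$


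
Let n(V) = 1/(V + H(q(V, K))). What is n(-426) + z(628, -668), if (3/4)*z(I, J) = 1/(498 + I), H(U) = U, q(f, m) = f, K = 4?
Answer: 5/479676 ≈ 1.0424e-5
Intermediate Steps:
z(I, J) = 4/(3*(498 + I))
n(V) = 1/(2*V) (n(V) = 1/(V + V) = 1/(2*V))
n(-426) + z(628, -668) = (1/2)/(-426) + 4/(3*(498 + 628)) = (1/2)*(-1/426) + (4/3)/1126 = -1/852 + (4/3)*(1/1126) = -1/852 + 2/1689 = 5/479676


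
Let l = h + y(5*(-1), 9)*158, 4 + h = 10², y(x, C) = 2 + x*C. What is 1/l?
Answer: -1/6698 ≈ -0.00014930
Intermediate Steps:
y(x, C) = 2 + C*x
h = 96 (h = -4 + 10² = -4 + 100 = 96)
l = -6698 (l = 96 + (2 + 9*(5*(-1)))*158 = 96 + (2 + 9*(-5))*158 = 96 + (2 - 45)*158 = 96 - 43*158 = 96 - 6794 = -6698)
1/l = 1/(-6698) = -1/6698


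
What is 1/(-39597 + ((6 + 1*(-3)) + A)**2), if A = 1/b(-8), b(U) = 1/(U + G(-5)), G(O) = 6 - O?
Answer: -1/39561 ≈ -2.5277e-5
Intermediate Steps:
b(U) = 1/(11 + U) (b(U) = 1/(U + (6 - 1*(-5))) = 1/(U + (6 + 5)) = 1/(U + 11) = 1/(11 + U))
A = 3 (A = 1/(1/(11 - 8)) = 1/(1/3) = 3)
1/(-39597 + ((6 + 1*(-3)) + A)**2) = 1/(-39597 + ((6 + 1*(-3)) + 3)**2) = 1/(-39597 + ((6 - 3) + 3)**2) = 1/(-39597 + (3 + 3)**2) = 1/(-39597 + 6**2) = 1/(-39597 + 36) = 1/(-39561) = -1/39561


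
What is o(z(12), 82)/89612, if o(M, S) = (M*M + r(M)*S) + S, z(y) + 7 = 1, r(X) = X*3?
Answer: -679/44806 ≈ -0.015154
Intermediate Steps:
r(X) = 3*X
z(y) = -6 (z(y) = -7 + 1 = -6)
o(M, S) = S + M² + 3*M*S (o(M, S) = (M*M + (3*M)*S) + S = (M² + 3*M*S) + S = S + M² + 3*M*S)
o(z(12), 82)/89612 = (82 + (-6)² + 3*(-6)*82)/89612 = (82 + 36 - 1476)*(1/89612) = -1358*1/89612 = -679/44806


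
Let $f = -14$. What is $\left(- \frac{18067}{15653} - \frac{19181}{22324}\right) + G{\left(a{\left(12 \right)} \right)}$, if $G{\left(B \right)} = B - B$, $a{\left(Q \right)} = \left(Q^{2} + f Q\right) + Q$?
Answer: $- \frac{703567901}{349437572} \approx -2.0134$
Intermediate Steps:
$a{\left(Q \right)} = Q^{2} - 13 Q$ ($a{\left(Q \right)} = \left(Q^{2} - 14 Q\right) + Q = Q^{2} - 13 Q$)
$G{\left(B \right)} = 0$
$\left(- \frac{18067}{15653} - \frac{19181}{22324}\right) + G{\left(a{\left(12 \right)} \right)} = \left(- \frac{18067}{15653} - \frac{19181}{22324}\right) + 0 = - \frac{703567901}{349437572} + 0 = - \frac{703567901}{349437572}$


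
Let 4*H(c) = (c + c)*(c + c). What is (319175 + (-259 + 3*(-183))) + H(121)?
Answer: 333008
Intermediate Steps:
H(c) = c² (H(c) = ((c + c)*(c + c))/4 = ((2*c)*(2*c))/4 = (4*c²)/4 = c²)
(319175 + (-259 + 3*(-183))) + H(121) = (319175 + (-259 + 3*(-183))) + 121² = (319175 + (-259 - 549)) + 14641 = (319175 - 808) + 14641 = 318367 + 14641 = 333008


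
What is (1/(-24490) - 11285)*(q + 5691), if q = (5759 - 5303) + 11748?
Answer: -989126980929/4898 ≈ -2.0195e+8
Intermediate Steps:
q = 12204 (q = 456 + 11748 = 12204)
(1/(-24490) - 11285)*(q + 5691) = (1/(-24490) - 11285)*(12204 + 5691) = (-1/24490 - 11285)*17895 = -276369651/24490*17895 = -989126980929/4898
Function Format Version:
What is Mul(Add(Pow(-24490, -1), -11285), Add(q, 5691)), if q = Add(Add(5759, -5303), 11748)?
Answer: Rational(-989126980929, 4898) ≈ -2.0195e+8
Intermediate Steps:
q = 12204 (q = Add(456, 11748) = 12204)
Mul(Add(Pow(-24490, -1), -11285), Add(q, 5691)) = Mul(Add(Pow(-24490, -1), -11285), Add(12204, 5691)) = Mul(Add(Rational(-1, 24490), -11285), 17895) = Mul(Rational(-276369651, 24490), 17895) = Rational(-989126980929, 4898)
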